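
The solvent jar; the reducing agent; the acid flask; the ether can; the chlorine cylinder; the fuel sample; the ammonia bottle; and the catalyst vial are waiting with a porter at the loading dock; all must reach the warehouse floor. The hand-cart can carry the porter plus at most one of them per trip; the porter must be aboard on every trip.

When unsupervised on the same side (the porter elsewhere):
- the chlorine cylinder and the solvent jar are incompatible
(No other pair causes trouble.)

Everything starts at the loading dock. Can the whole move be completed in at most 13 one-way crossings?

Counting alone: the porter can take at most 1 across per trip to the warehouse floor, so moving all 8 needs at least 8 loaded trips out, with a return between consecutive ones — at least 15 crossings.
Since 13 < 15, 13 crossings cannot be enough. (The shortest complete plan in fact takes 15:)
1. Porter goes to the warehouse floor with the solvent jar.
2. Porter goes back to the loading dock alone.
3. Porter goes to the warehouse floor with the reducing agent.
4. Porter goes back to the loading dock alone.
5. Porter goes to the warehouse floor with the acid flask.
6. Porter goes back to the loading dock alone.
7. Porter goes to the warehouse floor with the ether can.
8. Porter goes back to the loading dock alone.
9. Porter goes to the warehouse floor with the fuel sample.
10. Porter goes back to the loading dock alone.
11. Porter goes to the warehouse floor with the ammonia bottle.
12. Porter goes back to the loading dock alone.
13. Porter goes to the warehouse floor with the catalyst vial.
14. Porter goes back to the loading dock alone.
15. Porter goes to the warehouse floor with the chlorine cylinder.

No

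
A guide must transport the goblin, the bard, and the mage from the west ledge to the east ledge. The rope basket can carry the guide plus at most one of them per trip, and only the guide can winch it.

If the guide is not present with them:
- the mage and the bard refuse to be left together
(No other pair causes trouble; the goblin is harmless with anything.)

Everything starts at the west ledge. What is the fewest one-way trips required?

5

Counting alone: the guide can take at most 1 across per trip to the east ledge, so moving all 3 needs at least 3 loaded trips out, with a return between consecutive ones — at least 5 crossings.
The plan below uses exactly 5 crossings, so it is optimal:
1. Guide goes to the east ledge with the bard.  [the west ledge: the goblin, the mage | the east ledge: the bard]
2. Guide goes back to the west ledge alone.  [the west ledge: the goblin, the mage | the east ledge: the bard]
3. Guide goes to the east ledge with the goblin.  [the west ledge: the mage | the east ledge: the bard, the goblin]
4. Guide goes back to the west ledge alone.  [the west ledge: the mage | the east ledge: the bard, the goblin]
5. Guide goes to the east ledge with the mage.  [the west ledge: — | the east ledge: the bard, the goblin, the mage]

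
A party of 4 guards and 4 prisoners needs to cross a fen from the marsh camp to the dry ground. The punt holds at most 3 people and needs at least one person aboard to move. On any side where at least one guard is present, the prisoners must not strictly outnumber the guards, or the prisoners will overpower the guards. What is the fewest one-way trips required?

9

Counting alone: each trip to the dry ground takes at most 3 across and each return brings at least 1 back, so after t trips out (and t−1 returns) at most 3t − (t−1) of the 8 are across; that first reaches 8 at t = 4, so at least 7 crossings are needed.
The safety rule pushes this higher. Following every safe sequence of crossings, the most of the 8 that can be at the dry ground as the punt arrives there on crossing 7 is 7 — never all 8.
So no plan with fewer than 9 crossings exists, and this one achieves 9:
1. 2 prisoners → the dry ground.  (the marsh camp: 4G 2P; the dry ground: 0G 2P)
2. 1 prisoner ← the marsh camp.  (the marsh camp: 4G 3P; the dry ground: 0G 1P)
3. 3 prisoners → the dry ground.  (the marsh camp: 4G 0P; the dry ground: 0G 4P)
4. 1 prisoner ← the marsh camp.  (the marsh camp: 4G 1P; the dry ground: 0G 3P)
5. 3 guards → the dry ground.  (the marsh camp: 1G 1P; the dry ground: 3G 3P)
6. 1 guard and 1 prisoner ← the marsh camp.  (the marsh camp: 2G 2P; the dry ground: 2G 2P)
7. 2 guards → the dry ground.  (the marsh camp: 0G 2P; the dry ground: 4G 2P)
8. 1 prisoner ← the marsh camp.  (the marsh camp: 0G 3P; the dry ground: 4G 1P)
9. 3 prisoners → the dry ground.  (the marsh camp: 0G 0P; the dry ground: 4G 4P)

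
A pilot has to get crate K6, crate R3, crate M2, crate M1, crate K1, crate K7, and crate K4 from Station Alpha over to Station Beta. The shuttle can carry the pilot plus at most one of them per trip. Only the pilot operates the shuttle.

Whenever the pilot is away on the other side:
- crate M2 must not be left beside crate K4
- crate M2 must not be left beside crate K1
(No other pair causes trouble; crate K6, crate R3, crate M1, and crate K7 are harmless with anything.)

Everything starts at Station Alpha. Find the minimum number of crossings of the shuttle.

15

Counting alone: the pilot can take at most 1 across per trip to Station Beta, so moving all 7 needs at least 7 loaded trips out, with a return between consecutive ones — at least 13 crossings.
The safety rule pushes this higher. Following every safe sequence of crossings, the most of the 7 that can be at Station Beta as the shuttle arrives there on crossing 13 is 6 — never all 7.
So no plan with fewer than 15 crossings exists, and this one achieves 15:
1. Pilot goes to Station Beta with crate M2.  [Station Alpha: crate K1, crate K4, crate K6, crate K7, crate M1, crate R3 | Station Beta: crate M2]
2. Pilot goes back to Station Alpha alone.  [Station Alpha: crate K1, crate K4, crate K6, crate K7, crate M1, crate R3 | Station Beta: crate M2]
3. Pilot goes to Station Beta with crate K6.  [Station Alpha: crate K1, crate K4, crate K7, crate M1, crate R3 | Station Beta: crate K6, crate M2]
4. Pilot goes back to Station Alpha alone.  [Station Alpha: crate K1, crate K4, crate K7, crate M1, crate R3 | Station Beta: crate K6, crate M2]
5. Pilot goes to Station Beta with crate R3.  [Station Alpha: crate K1, crate K4, crate K7, crate M1 | Station Beta: crate K6, crate M2, crate R3]
6. Pilot goes back to Station Alpha alone.  [Station Alpha: crate K1, crate K4, crate K7, crate M1 | Station Beta: crate K6, crate M2, crate R3]
7. Pilot goes to Station Beta with crate M1.  [Station Alpha: crate K1, crate K4, crate K7 | Station Beta: crate K6, crate M1, crate M2, crate R3]
8. Pilot goes back to Station Alpha alone.  [Station Alpha: crate K1, crate K4, crate K7 | Station Beta: crate K6, crate M1, crate M2, crate R3]
9. Pilot goes to Station Beta with crate K1.  [Station Alpha: crate K4, crate K7 | Station Beta: crate K1, crate K6, crate M1, crate M2, crate R3]
10. Pilot goes back to Station Alpha with crate M2.  [Station Alpha: crate K4, crate K7, crate M2 | Station Beta: crate K1, crate K6, crate M1, crate R3]
11. Pilot goes to Station Beta with crate K4.  [Station Alpha: crate K7, crate M2 | Station Beta: crate K1, crate K4, crate K6, crate M1, crate R3]
12. Pilot goes back to Station Alpha alone.  [Station Alpha: crate K7, crate M2 | Station Beta: crate K1, crate K4, crate K6, crate M1, crate R3]
13. Pilot goes to Station Beta with crate K7.  [Station Alpha: crate M2 | Station Beta: crate K1, crate K4, crate K6, crate K7, crate M1, crate R3]
14. Pilot goes back to Station Alpha alone.  [Station Alpha: crate M2 | Station Beta: crate K1, crate K4, crate K6, crate K7, crate M1, crate R3]
15. Pilot goes to Station Beta with crate M2.  [Station Alpha: — | Station Beta: crate K1, crate K4, crate K6, crate K7, crate M1, crate M2, crate R3]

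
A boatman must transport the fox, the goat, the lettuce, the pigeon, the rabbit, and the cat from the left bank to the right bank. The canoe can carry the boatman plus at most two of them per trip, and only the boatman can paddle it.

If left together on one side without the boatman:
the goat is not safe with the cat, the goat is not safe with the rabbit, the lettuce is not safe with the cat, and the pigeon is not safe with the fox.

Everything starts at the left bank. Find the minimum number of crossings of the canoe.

impossible

Whatever the first load, the items left behind include a forbidden pair without the boatman. No opening move is safe, so no plan exists.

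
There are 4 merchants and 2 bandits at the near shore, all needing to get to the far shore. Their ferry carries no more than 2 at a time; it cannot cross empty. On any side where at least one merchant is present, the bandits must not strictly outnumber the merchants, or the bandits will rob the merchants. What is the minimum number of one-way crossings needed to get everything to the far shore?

Counting alone: each trip to the far shore takes at most 2 across and each return brings at least 1 back, so after t trips out (and t−1 returns) at most 2t − (t−1) of the 6 are across; that first reaches 6 at t = 5, so at least 9 crossings are needed.
The plan below uses exactly 9 crossings, so it is optimal:
1. 2 bandits → the far shore.  (the near shore: 4M 0B; the far shore: 0M 2B)
2. 1 bandit ← the near shore.  (the near shore: 4M 1B; the far shore: 0M 1B)
3. 2 merchants → the far shore.  (the near shore: 2M 1B; the far shore: 2M 1B)
4. 1 bandit ← the near shore.  (the near shore: 2M 2B; the far shore: 2M 0B)
5. 2 bandits → the far shore.  (the near shore: 2M 0B; the far shore: 2M 2B)
6. 1 bandit ← the near shore.  (the near shore: 2M 1B; the far shore: 2M 1B)
7. 1 merchant and 1 bandit → the far shore.  (the near shore: 1M 0B; the far shore: 3M 2B)
8. 1 bandit ← the near shore.  (the near shore: 1M 1B; the far shore: 3M 1B)
9. 1 merchant and 1 bandit → the far shore.  (the near shore: 0M 0B; the far shore: 4M 2B)

9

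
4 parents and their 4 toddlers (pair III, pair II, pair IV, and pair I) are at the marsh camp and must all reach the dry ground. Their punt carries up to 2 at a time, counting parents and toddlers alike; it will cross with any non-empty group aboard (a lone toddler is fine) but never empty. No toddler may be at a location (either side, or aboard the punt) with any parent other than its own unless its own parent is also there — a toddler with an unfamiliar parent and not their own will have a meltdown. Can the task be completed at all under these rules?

Following every safe sequence of crossings from the start, the most of the 8 that can be at the dry ground as the punt arrives there on crossings 1, 3, 5 is 2, 3, 4 respectively; the best ever achieved is 4 of 8.
From crossing 7 on, no configuration arises that was not already reachable earlier: only 44 distinct safe configurations (who is on which side, and where the punt is) can ever be reached, none of them has everyone across, and every continuation just revisits them. So no valid plan exists.

No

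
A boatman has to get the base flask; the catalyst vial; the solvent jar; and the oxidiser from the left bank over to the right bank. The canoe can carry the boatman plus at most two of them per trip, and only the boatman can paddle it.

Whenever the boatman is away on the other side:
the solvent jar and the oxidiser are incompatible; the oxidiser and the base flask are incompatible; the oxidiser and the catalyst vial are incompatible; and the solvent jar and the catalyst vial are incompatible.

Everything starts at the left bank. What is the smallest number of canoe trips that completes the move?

5

Counting alone: the boatman can take at most 2 across per trip to the right bank, so moving all 4 needs at least 2 loaded trips out, with a return between consecutive ones — at least 3 crossings.
The safety rule pushes this higher. Following every safe sequence of crossings, the most of the 4 that can be at the right bank as the canoe arrives there on crossing 3 is 3 — never all 4.
So no plan with fewer than 5 crossings exists, and this one achieves 5:
1. Boatman goes to the right bank with the catalyst vial and the oxidiser.  [the left bank: the base flask, the solvent jar | the right bank: the catalyst vial, the oxidiser]
2. Boatman goes back to the left bank with the catalyst vial.  [the left bank: the base flask, the catalyst vial, the solvent jar | the right bank: the oxidiser]
3. Boatman goes to the right bank with the base flask and the catalyst vial.  [the left bank: the solvent jar | the right bank: the base flask, the catalyst vial, the oxidiser]
4. Boatman goes back to the left bank with the oxidiser.  [the left bank: the oxidiser, the solvent jar | the right bank: the base flask, the catalyst vial]
5. Boatman goes to the right bank with the oxidiser and the solvent jar.  [the left bank: — | the right bank: the base flask, the catalyst vial, the oxidiser, the solvent jar]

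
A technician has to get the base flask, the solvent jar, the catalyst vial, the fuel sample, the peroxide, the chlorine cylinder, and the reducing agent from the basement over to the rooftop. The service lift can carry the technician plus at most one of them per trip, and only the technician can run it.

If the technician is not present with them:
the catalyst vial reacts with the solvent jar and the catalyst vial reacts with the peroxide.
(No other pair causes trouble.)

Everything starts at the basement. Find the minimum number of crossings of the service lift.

Counting alone: the technician can take at most 1 across per trip to the rooftop, so moving all 7 needs at least 7 loaded trips out, with a return between consecutive ones — at least 13 crossings.
The safety rule pushes this higher. Following every safe sequence of crossings, the most of the 7 that can be at the rooftop as the service lift arrives there on crossing 13 is 6 — never all 7.
So no plan with fewer than 15 crossings exists, and this one achieves 15:
1. Technician goes to the rooftop with the catalyst vial.  [the basement: the base flask, the chlorine cylinder, the fuel sample, the peroxide, the reducing agent, the solvent jar | the rooftop: the catalyst vial]
2. Technician goes back to the basement alone.  [the basement: the base flask, the chlorine cylinder, the fuel sample, the peroxide, the reducing agent, the solvent jar | the rooftop: the catalyst vial]
3. Technician goes to the rooftop with the base flask.  [the basement: the chlorine cylinder, the fuel sample, the peroxide, the reducing agent, the solvent jar | the rooftop: the base flask, the catalyst vial]
4. Technician goes back to the basement alone.  [the basement: the chlorine cylinder, the fuel sample, the peroxide, the reducing agent, the solvent jar | the rooftop: the base flask, the catalyst vial]
5. Technician goes to the rooftop with the solvent jar.  [the basement: the chlorine cylinder, the fuel sample, the peroxide, the reducing agent | the rooftop: the base flask, the catalyst vial, the solvent jar]
6. Technician goes back to the basement with the catalyst vial.  [the basement: the catalyst vial, the chlorine cylinder, the fuel sample, the peroxide, the reducing agent | the rooftop: the base flask, the solvent jar]
7. Technician goes to the rooftop with the peroxide.  [the basement: the catalyst vial, the chlorine cylinder, the fuel sample, the reducing agent | the rooftop: the base flask, the peroxide, the solvent jar]
8. Technician goes back to the basement alone.  [the basement: the catalyst vial, the chlorine cylinder, the fuel sample, the reducing agent | the rooftop: the base flask, the peroxide, the solvent jar]
9. Technician goes to the rooftop with the fuel sample.  [the basement: the catalyst vial, the chlorine cylinder, the reducing agent | the rooftop: the base flask, the fuel sample, the peroxide, the solvent jar]
10. Technician goes back to the basement alone.  [the basement: the catalyst vial, the chlorine cylinder, the reducing agent | the rooftop: the base flask, the fuel sample, the peroxide, the solvent jar]
11. Technician goes to the rooftop with the chlorine cylinder.  [the basement: the catalyst vial, the reducing agent | the rooftop: the base flask, the chlorine cylinder, the fuel sample, the peroxide, the solvent jar]
12. Technician goes back to the basement alone.  [the basement: the catalyst vial, the reducing agent | the rooftop: the base flask, the chlorine cylinder, the fuel sample, the peroxide, the solvent jar]
13. Technician goes to the rooftop with the reducing agent.  [the basement: the catalyst vial | the rooftop: the base flask, the chlorine cylinder, the fuel sample, the peroxide, the reducing agent, the solvent jar]
14. Technician goes back to the basement alone.  [the basement: the catalyst vial | the rooftop: the base flask, the chlorine cylinder, the fuel sample, the peroxide, the reducing agent, the solvent jar]
15. Technician goes to the rooftop with the catalyst vial.  [the basement: — | the rooftop: the base flask, the catalyst vial, the chlorine cylinder, the fuel sample, the peroxide, the reducing agent, the solvent jar]

15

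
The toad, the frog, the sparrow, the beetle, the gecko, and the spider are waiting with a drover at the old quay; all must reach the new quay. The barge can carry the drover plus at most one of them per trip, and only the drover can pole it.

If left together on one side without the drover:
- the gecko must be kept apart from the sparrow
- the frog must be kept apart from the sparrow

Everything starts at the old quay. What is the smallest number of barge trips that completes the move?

13

Counting alone: the drover can take at most 1 across per trip to the new quay, so moving all 6 needs at least 6 loaded trips out, with a return between consecutive ones — at least 11 crossings.
The safety rule pushes this higher. Following every safe sequence of crossings, the most of the 6 that can be at the new quay as the barge arrives there on crossing 11 is 5 — never all 6.
So no plan with fewer than 13 crossings exists, and this one achieves 13:
1. Drover goes to the new quay with the sparrow.  [the old quay: the beetle, the frog, the gecko, the spider, the toad | the new quay: the sparrow]
2. Drover goes back to the old quay alone.  [the old quay: the beetle, the frog, the gecko, the spider, the toad | the new quay: the sparrow]
3. Drover goes to the new quay with the toad.  [the old quay: the beetle, the frog, the gecko, the spider | the new quay: the sparrow, the toad]
4. Drover goes back to the old quay alone.  [the old quay: the beetle, the frog, the gecko, the spider | the new quay: the sparrow, the toad]
5. Drover goes to the new quay with the frog.  [the old quay: the beetle, the gecko, the spider | the new quay: the frog, the sparrow, the toad]
6. Drover goes back to the old quay with the sparrow.  [the old quay: the beetle, the gecko, the sparrow, the spider | the new quay: the frog, the toad]
7. Drover goes to the new quay with the gecko.  [the old quay: the beetle, the sparrow, the spider | the new quay: the frog, the gecko, the toad]
8. Drover goes back to the old quay alone.  [the old quay: the beetle, the sparrow, the spider | the new quay: the frog, the gecko, the toad]
9. Drover goes to the new quay with the beetle.  [the old quay: the sparrow, the spider | the new quay: the beetle, the frog, the gecko, the toad]
10. Drover goes back to the old quay alone.  [the old quay: the sparrow, the spider | the new quay: the beetle, the frog, the gecko, the toad]
11. Drover goes to the new quay with the spider.  [the old quay: the sparrow | the new quay: the beetle, the frog, the gecko, the spider, the toad]
12. Drover goes back to the old quay alone.  [the old quay: the sparrow | the new quay: the beetle, the frog, the gecko, the spider, the toad]
13. Drover goes to the new quay with the sparrow.  [the old quay: — | the new quay: the beetle, the frog, the gecko, the sparrow, the spider, the toad]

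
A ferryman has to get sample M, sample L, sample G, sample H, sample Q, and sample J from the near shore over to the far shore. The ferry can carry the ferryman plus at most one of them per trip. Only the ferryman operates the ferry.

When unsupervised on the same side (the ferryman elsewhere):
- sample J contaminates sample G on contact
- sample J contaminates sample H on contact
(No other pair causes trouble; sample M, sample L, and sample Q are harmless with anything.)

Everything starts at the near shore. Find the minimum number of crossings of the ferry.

13

Counting alone: the ferryman can take at most 1 across per trip to the far shore, so moving all 6 needs at least 6 loaded trips out, with a return between consecutive ones — at least 11 crossings.
The safety rule pushes this higher. Following every safe sequence of crossings, the most of the 6 that can be at the far shore as the ferry arrives there on crossing 11 is 5 — never all 6.
So no plan with fewer than 13 crossings exists, and this one achieves 13:
1. Ferryman goes to the far shore with sample J.  [the near shore: sample G, sample H, sample L, sample M, sample Q | the far shore: sample J]
2. Ferryman goes back to the near shore alone.  [the near shore: sample G, sample H, sample L, sample M, sample Q | the far shore: sample J]
3. Ferryman goes to the far shore with sample M.  [the near shore: sample G, sample H, sample L, sample Q | the far shore: sample J, sample M]
4. Ferryman goes back to the near shore alone.  [the near shore: sample G, sample H, sample L, sample Q | the far shore: sample J, sample M]
5. Ferryman goes to the far shore with sample L.  [the near shore: sample G, sample H, sample Q | the far shore: sample J, sample L, sample M]
6. Ferryman goes back to the near shore alone.  [the near shore: sample G, sample H, sample Q | the far shore: sample J, sample L, sample M]
7. Ferryman goes to the far shore with sample G.  [the near shore: sample H, sample Q | the far shore: sample G, sample J, sample L, sample M]
8. Ferryman goes back to the near shore with sample J.  [the near shore: sample H, sample J, sample Q | the far shore: sample G, sample L, sample M]
9. Ferryman goes to the far shore with sample H.  [the near shore: sample J, sample Q | the far shore: sample G, sample H, sample L, sample M]
10. Ferryman goes back to the near shore alone.  [the near shore: sample J, sample Q | the far shore: sample G, sample H, sample L, sample M]
11. Ferryman goes to the far shore with sample Q.  [the near shore: sample J | the far shore: sample G, sample H, sample L, sample M, sample Q]
12. Ferryman goes back to the near shore alone.  [the near shore: sample J | the far shore: sample G, sample H, sample L, sample M, sample Q]
13. Ferryman goes to the far shore with sample J.  [the near shore: — | the far shore: sample G, sample H, sample J, sample L, sample M, sample Q]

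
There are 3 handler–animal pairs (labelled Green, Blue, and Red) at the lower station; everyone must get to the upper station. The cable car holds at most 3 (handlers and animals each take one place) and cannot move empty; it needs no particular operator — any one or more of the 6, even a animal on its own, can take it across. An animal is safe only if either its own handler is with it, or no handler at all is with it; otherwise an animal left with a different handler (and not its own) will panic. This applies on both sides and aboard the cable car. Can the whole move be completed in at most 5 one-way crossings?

Yes — this plan uses 5 crossings (≤ 5):
1. animal Green and handler Green cross → the upper station.
2. handler Green crosses ← the lower station.
3. handler Blue, handler Green, and handler Red cross → the upper station.
4. animal Green crosses ← the lower station.
5. animal Blue, animal Green, and animal Red cross → the upper station.

Yes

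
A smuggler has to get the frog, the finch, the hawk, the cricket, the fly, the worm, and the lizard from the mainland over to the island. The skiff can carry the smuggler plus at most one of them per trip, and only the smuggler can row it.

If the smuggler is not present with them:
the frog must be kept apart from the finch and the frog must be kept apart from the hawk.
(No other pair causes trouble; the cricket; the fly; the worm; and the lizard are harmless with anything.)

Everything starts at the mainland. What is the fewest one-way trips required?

Counting alone: the smuggler can take at most 1 across per trip to the island, so moving all 7 needs at least 7 loaded trips out, with a return between consecutive ones — at least 13 crossings.
The safety rule pushes this higher. Following every safe sequence of crossings, the most of the 7 that can be at the island as the skiff arrives there on crossing 13 is 6 — never all 7.
So no plan with fewer than 15 crossings exists, and this one achieves 15:
1. Smuggler goes to the island with the frog.
2. Smuggler goes back to the mainland alone.
3. Smuggler goes to the island with the finch.
4. Smuggler goes back to the mainland with the frog.
5. Smuggler goes to the island with the hawk.
6. Smuggler goes back to the mainland alone.
7. Smuggler goes to the island with the cricket.
8. Smuggler goes back to the mainland alone.
9. Smuggler goes to the island with the fly.
10. Smuggler goes back to the mainland alone.
11. Smuggler goes to the island with the worm.
12. Smuggler goes back to the mainland alone.
13. Smuggler goes to the island with the lizard.
14. Smuggler goes back to the mainland alone.
15. Smuggler goes to the island with the frog.

15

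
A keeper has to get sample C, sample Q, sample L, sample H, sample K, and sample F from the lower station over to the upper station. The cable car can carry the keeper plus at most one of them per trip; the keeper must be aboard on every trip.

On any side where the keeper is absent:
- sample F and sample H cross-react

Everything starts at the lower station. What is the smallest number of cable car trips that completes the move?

11

Counting alone: the keeper can take at most 1 across per trip to the upper station, so moving all 6 needs at least 6 loaded trips out, with a return between consecutive ones — at least 11 crossings.
The plan below uses exactly 11 crossings, so it is optimal:
1. Keeper goes to the upper station with sample H.  [the lower station: sample C, sample F, sample K, sample L, sample Q | the upper station: sample H]
2. Keeper goes back to the lower station alone.  [the lower station: sample C, sample F, sample K, sample L, sample Q | the upper station: sample H]
3. Keeper goes to the upper station with sample C.  [the lower station: sample F, sample K, sample L, sample Q | the upper station: sample C, sample H]
4. Keeper goes back to the lower station alone.  [the lower station: sample F, sample K, sample L, sample Q | the upper station: sample C, sample H]
5. Keeper goes to the upper station with sample Q.  [the lower station: sample F, sample K, sample L | the upper station: sample C, sample H, sample Q]
6. Keeper goes back to the lower station alone.  [the lower station: sample F, sample K, sample L | the upper station: sample C, sample H, sample Q]
7. Keeper goes to the upper station with sample L.  [the lower station: sample F, sample K | the upper station: sample C, sample H, sample L, sample Q]
8. Keeper goes back to the lower station alone.  [the lower station: sample F, sample K | the upper station: sample C, sample H, sample L, sample Q]
9. Keeper goes to the upper station with sample K.  [the lower station: sample F | the upper station: sample C, sample H, sample K, sample L, sample Q]
10. Keeper goes back to the lower station alone.  [the lower station: sample F | the upper station: sample C, sample H, sample K, sample L, sample Q]
11. Keeper goes to the upper station with sample F.  [the lower station: — | the upper station: sample C, sample F, sample H, sample K, sample L, sample Q]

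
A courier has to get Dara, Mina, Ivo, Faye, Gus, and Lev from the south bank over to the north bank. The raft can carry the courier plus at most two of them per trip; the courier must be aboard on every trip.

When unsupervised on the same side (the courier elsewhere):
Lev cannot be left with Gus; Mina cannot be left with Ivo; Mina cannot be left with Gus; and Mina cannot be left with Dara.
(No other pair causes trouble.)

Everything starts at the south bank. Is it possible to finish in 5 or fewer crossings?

No

Counting alone: the courier can take at most 2 across per trip to the north bank, so moving all 6 needs at least 3 loaded trips out, with a return between consecutive ones — at least 5 crossings.
The safety rule pushes this higher. Following every safe sequence of crossings, the most of the 6 that can be at the north bank as the raft arrives there on crossing 5 is 5 — never all 6.
So the move cannot be finished within 5 crossings. (The shortest complete plan takes 7:)
1. Courier goes to the north bank with Gus and Mina.
2. Courier goes back to the south bank with Mina.
3. Courier goes to the north bank with Dara and Mina.
4. Courier goes back to the south bank with Mina.
5. Courier goes to the north bank with Faye and Ivo.
6. Courier goes back to the south bank alone.
7. Courier goes to the north bank with Lev and Mina.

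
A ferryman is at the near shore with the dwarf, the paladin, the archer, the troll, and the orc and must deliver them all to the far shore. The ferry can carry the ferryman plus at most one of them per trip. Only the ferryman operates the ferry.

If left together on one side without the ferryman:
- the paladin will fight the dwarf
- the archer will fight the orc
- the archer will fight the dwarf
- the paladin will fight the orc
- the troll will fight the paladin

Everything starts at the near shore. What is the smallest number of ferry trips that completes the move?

impossible

Whatever the first load, the items left behind include a forbidden pair without the ferryman. No opening move is safe, so no plan exists.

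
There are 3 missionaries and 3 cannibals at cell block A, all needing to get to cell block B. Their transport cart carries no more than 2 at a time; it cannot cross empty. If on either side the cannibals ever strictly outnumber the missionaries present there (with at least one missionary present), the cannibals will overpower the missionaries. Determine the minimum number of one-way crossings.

Counting alone: each trip to cell block B takes at most 2 across and each return brings at least 1 back, so after t trips out (and t−1 returns) at most 2t − (t−1) of the 6 are across; that first reaches 6 at t = 5, so at least 9 crossings are needed.
The safety rule pushes this higher. Following every safe sequence of crossings, the most of the 6 that can be at cell block B as the transport cart arrives there on crossing 9 is 5 — never all 6.
So no plan with fewer than 11 crossings exists, and this one achieves 11:
1. 2 cannibals → cell block B.  (cell block A: 3M 1C; cell block B: 0M 2C)
2. 1 cannibal ← cell block A.  (cell block A: 3M 2C; cell block B: 0M 1C)
3. 2 cannibals → cell block B.  (cell block A: 3M 0C; cell block B: 0M 3C)
4. 1 cannibal ← cell block A.  (cell block A: 3M 1C; cell block B: 0M 2C)
5. 2 missionaries → cell block B.  (cell block A: 1M 1C; cell block B: 2M 2C)
6. 1 missionary and 1 cannibal ← cell block A.  (cell block A: 2M 2C; cell block B: 1M 1C)
7. 2 missionaries → cell block B.  (cell block A: 0M 2C; cell block B: 3M 1C)
8. 1 cannibal ← cell block A.  (cell block A: 0M 3C; cell block B: 3M 0C)
9. 2 cannibals → cell block B.  (cell block A: 0M 1C; cell block B: 3M 2C)
10. 1 cannibal ← cell block A.  (cell block A: 0M 2C; cell block B: 3M 1C)
11. 2 cannibals → cell block B.  (cell block A: 0M 0C; cell block B: 3M 3C)

11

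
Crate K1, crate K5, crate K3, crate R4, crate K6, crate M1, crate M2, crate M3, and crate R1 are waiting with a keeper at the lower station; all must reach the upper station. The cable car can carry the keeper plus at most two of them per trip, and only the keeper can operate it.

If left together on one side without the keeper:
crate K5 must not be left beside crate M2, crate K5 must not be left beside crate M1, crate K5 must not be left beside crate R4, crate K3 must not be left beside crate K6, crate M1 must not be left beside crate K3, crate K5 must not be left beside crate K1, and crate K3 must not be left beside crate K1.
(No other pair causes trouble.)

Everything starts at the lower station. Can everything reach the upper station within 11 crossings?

Yes — this plan uses 11 crossings (≤ 11):
1. Keeper goes to the upper station with crate K3 and crate K5.  [the lower station: crate K1, crate K6, crate M1, crate M2, crate M3, crate R1, crate R4 | the upper station: crate K3, crate K5]
2. Keeper goes back to the lower station alone.  [the lower station: crate K1, crate K6, crate M1, crate M2, crate M3, crate R1, crate R4 | the upper station: crate K3, crate K5]
3. Keeper goes to the upper station with crate K6.  [the lower station: crate K1, crate M1, crate M2, crate M3, crate R1, crate R4 | the upper station: crate K3, crate K5, crate K6]
4. Keeper goes back to the lower station with crate K3.  [the lower station: crate K1, crate K3, crate M1, crate M2, crate M3, crate R1, crate R4 | the upper station: crate K5, crate K6]
5. Keeper goes to the upper station with crate K1 and crate M1.  [the lower station: crate K3, crate M2, crate M3, crate R1, crate R4 | the upper station: crate K1, crate K5, crate K6, crate M1]
6. Keeper goes back to the lower station with crate K5.  [the lower station: crate K3, crate K5, crate M2, crate M3, crate R1, crate R4 | the upper station: crate K1, crate K6, crate M1]
7. Keeper goes to the upper station with crate M2 and crate R4.  [the lower station: crate K3, crate K5, crate M3, crate R1 | the upper station: crate K1, crate K6, crate M1, crate M2, crate R4]
8. Keeper goes back to the lower station alone.  [the lower station: crate K3, crate K5, crate M3, crate R1 | the upper station: crate K1, crate K6, crate M1, crate M2, crate R4]
9. Keeper goes to the upper station with crate M3 and crate R1.  [the lower station: crate K3, crate K5 | the upper station: crate K1, crate K6, crate M1, crate M2, crate M3, crate R1, crate R4]
10. Keeper goes back to the lower station alone.  [the lower station: crate K3, crate K5 | the upper station: crate K1, crate K6, crate M1, crate M2, crate M3, crate R1, crate R4]
11. Keeper goes to the upper station with crate K3 and crate K5.  [the lower station: — | the upper station: crate K1, crate K3, crate K5, crate K6, crate M1, crate M2, crate M3, crate R1, crate R4]

Yes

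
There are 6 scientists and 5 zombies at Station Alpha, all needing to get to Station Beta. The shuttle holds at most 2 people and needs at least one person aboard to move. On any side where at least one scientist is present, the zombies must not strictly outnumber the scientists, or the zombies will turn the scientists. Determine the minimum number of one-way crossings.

19

Counting alone: each trip to Station Beta takes at most 2 across and each return brings at least 1 back, so after t trips out (and t−1 returns) at most 2t − (t−1) of the 11 are across; that first reaches 11 at t = 10, so at least 19 crossings are needed.
The plan below uses exactly 19 crossings, so it is optimal:
1. 2 zombies → Station Beta.  (Station Alpha: 6S 3Z; Station Beta: 0S 2Z)
2. 1 zombie ← Station Alpha.  (Station Alpha: 6S 4Z; Station Beta: 0S 1Z)
3. 2 zombies → Station Beta.  (Station Alpha: 6S 2Z; Station Beta: 0S 3Z)
4. 1 zombie ← Station Alpha.  (Station Alpha: 6S 3Z; Station Beta: 0S 2Z)
5. 2 scientists → Station Beta.  (Station Alpha: 4S 3Z; Station Beta: 2S 2Z)
6. 1 zombie ← Station Alpha.  (Station Alpha: 4S 4Z; Station Beta: 2S 1Z)
7. 1 scientist and 1 zombie → Station Beta.  (Station Alpha: 3S 3Z; Station Beta: 3S 2Z)
8. 1 scientist ← Station Alpha.  (Station Alpha: 4S 3Z; Station Beta: 2S 2Z)
9. 1 scientist and 1 zombie → Station Beta.  (Station Alpha: 3S 2Z; Station Beta: 3S 3Z)
10. 1 zombie ← Station Alpha.  (Station Alpha: 3S 3Z; Station Beta: 3S 2Z)
11. 1 scientist and 1 zombie → Station Beta.  (Station Alpha: 2S 2Z; Station Beta: 4S 3Z)
12. 1 scientist ← Station Alpha.  (Station Alpha: 3S 2Z; Station Beta: 3S 3Z)
13. 1 scientist and 1 zombie → Station Beta.  (Station Alpha: 2S 1Z; Station Beta: 4S 4Z)
14. 1 zombie ← Station Alpha.  (Station Alpha: 2S 2Z; Station Beta: 4S 3Z)
15. 1 scientist and 1 zombie → Station Beta.  (Station Alpha: 1S 1Z; Station Beta: 5S 4Z)
16. 1 scientist ← Station Alpha.  (Station Alpha: 2S 1Z; Station Beta: 4S 4Z)
17. 1 scientist and 1 zombie → Station Beta.  (Station Alpha: 1S 0Z; Station Beta: 5S 5Z)
18. 1 zombie ← Station Alpha.  (Station Alpha: 1S 1Z; Station Beta: 5S 4Z)
19. 1 scientist and 1 zombie → Station Beta.  (Station Alpha: 0S 0Z; Station Beta: 6S 5Z)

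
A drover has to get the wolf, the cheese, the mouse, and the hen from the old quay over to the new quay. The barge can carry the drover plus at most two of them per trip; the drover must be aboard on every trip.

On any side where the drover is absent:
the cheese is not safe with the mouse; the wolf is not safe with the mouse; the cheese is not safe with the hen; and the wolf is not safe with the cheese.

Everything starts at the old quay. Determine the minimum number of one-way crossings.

5

Counting alone: the drover can take at most 2 across per trip to the new quay, so moving all 4 needs at least 2 loaded trips out, with a return between consecutive ones — at least 3 crossings.
The safety rule pushes this higher. Following every safe sequence of crossings, the most of the 4 that can be at the new quay as the barge arrives there on crossing 3 is 3 — never all 4.
So no plan with fewer than 5 crossings exists, and this one achieves 5:
1. Drover goes to the new quay with the cheese and the wolf.  [the old quay: the hen, the mouse | the new quay: the cheese, the wolf]
2. Drover goes back to the old quay with the wolf.  [the old quay: the hen, the mouse, the wolf | the new quay: the cheese]
3. Drover goes to the new quay with the hen and the wolf.  [the old quay: the mouse | the new quay: the cheese, the hen, the wolf]
4. Drover goes back to the old quay with the cheese.  [the old quay: the cheese, the mouse | the new quay: the hen, the wolf]
5. Drover goes to the new quay with the cheese and the mouse.  [the old quay: — | the new quay: the cheese, the hen, the mouse, the wolf]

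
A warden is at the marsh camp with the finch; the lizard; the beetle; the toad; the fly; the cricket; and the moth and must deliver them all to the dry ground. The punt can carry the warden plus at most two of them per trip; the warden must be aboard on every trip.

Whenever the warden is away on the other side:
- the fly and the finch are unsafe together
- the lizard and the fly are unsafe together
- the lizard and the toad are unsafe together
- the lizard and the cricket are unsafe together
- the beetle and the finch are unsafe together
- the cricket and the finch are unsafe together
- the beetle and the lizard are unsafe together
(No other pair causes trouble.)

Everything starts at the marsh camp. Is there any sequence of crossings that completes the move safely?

Yes

1. Warden goes to the dry ground with the finch and the lizard.  [the marsh camp: the beetle, the cricket, the fly, the moth, the toad | the dry ground: the finch, the lizard]
2. Warden goes back to the marsh camp alone.  [the marsh camp: the beetle, the cricket, the fly, the moth, the toad | the dry ground: the finch, the lizard]
3. Warden goes to the dry ground with the moth.  [the marsh camp: the beetle, the cricket, the fly, the toad | the dry ground: the finch, the lizard, the moth]
4. Warden goes back to the marsh camp alone.  [the marsh camp: the beetle, the cricket, the fly, the toad | the dry ground: the finch, the lizard, the moth]
5. Warden goes to the dry ground with the beetle and the toad.  [the marsh camp: the cricket, the fly | the dry ground: the beetle, the finch, the lizard, the moth, the toad]
6. Warden goes back to the marsh camp with the finch and the lizard.  [the marsh camp: the cricket, the finch, the fly, the lizard | the dry ground: the beetle, the moth, the toad]
7. Warden goes to the dry ground with the cricket and the fly.  [the marsh camp: the finch, the lizard | the dry ground: the beetle, the cricket, the fly, the moth, the toad]
8. Warden goes back to the marsh camp alone.  [the marsh camp: the finch, the lizard | the dry ground: the beetle, the cricket, the fly, the moth, the toad]
9. Warden goes to the dry ground with the finch and the lizard.  [the marsh camp: — | the dry ground: the beetle, the cricket, the finch, the fly, the lizard, the moth, the toad]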